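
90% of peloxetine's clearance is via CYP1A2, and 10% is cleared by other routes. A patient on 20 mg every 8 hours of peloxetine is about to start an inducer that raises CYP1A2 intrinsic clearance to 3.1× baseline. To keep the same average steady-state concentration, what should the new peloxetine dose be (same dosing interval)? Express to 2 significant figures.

The CYP1A2 pathway (90% of clearance) is boosted to 3.1× activity: 0.9 × 3.1 = 2.79.
The remaining 10% of clearance is unaffected.
Relative clearance = 2.79 + 0.1 = 2.89.
Exposure is unchanged when dose changes in proportion to clearance. New dose = 20 mg × 2.89 = 58 mg.

58 mg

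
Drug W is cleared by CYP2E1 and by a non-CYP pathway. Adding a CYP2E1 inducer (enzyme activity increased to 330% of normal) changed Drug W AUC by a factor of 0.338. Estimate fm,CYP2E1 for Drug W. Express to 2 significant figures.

0.85

Let x = fm,CYP2E1. Because AUC ∝ 1/CL, relative clearance rose to 1/0.338 = 2.959.
Only the CYP2E1 route changed, so 2.959 = x·3.3 + (1 − x), giving x = 0.85.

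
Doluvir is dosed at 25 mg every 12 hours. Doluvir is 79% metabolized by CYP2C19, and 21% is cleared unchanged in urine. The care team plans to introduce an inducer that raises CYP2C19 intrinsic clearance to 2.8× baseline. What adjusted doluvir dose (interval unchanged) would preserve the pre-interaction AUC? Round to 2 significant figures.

61 mg

The CYP2C19 pathway (79% of clearance) rises to 2.8× activity: 0.79 × 2.8 = 2.212.
Non-CYP routes (21%) are unchanged.
CL_new/CL_old = 2.212 + 0.21 = 2.422.
To maintain the same steady-state level, dose must scale with clearance: new dose = 25 × 2.422 = 61 mg.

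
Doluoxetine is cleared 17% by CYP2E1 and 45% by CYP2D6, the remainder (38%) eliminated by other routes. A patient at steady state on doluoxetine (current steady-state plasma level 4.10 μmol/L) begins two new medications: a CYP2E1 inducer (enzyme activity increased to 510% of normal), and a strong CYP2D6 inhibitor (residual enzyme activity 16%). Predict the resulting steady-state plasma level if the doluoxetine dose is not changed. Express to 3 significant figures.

3.11 μmol/L

CYP2E1: 0.17 × 5.1 = 0.867
CYP2D6: 0.45 × 0.16 = 0.072
Other: 0.38 (unchanged)
CL_new/CL_old = 0.867 + 0.072 + 0.38 = 1.319.
New steady-state plasma level = 4.10 / 1.319 = 3.11 μmol/L (concentration scales inversely with clearance).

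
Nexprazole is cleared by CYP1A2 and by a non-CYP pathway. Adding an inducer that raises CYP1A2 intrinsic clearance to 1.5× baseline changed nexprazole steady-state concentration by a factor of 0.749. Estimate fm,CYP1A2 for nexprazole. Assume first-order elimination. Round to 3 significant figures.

Call the CYP1A2 fraction fm. After the interaction, CL_new/CL_old = fm × 1.5 + (1 − fm).
Steady-state concentration ratio = 1 / (new CL fraction), so new CL fraction = 1 / 0.749 = 1.335.
fm × 1.5 + 1 − fm = 1.335  ⇒  fm × (1.5 − 1) = 0.3351  ⇒  fm = 0.670.

0.670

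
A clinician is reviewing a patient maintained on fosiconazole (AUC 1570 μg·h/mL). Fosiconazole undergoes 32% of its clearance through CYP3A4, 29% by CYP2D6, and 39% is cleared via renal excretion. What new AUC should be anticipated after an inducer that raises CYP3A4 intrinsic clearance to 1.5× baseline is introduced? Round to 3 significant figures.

1.35 × 10³ μg·h/mL

The CYP3A4 pathway (32% of clearance) rises to 1.5× activity: 0.32 × 1.5 = 0.48.
CYP2D6 (29%) and the residual 39% are unaffected.
CL_new/CL_old = 0.48 + 0.29 + 0.39 = 1.16.
With dosing unchanged, AUC scales as 1/CL: 1570 / 1.16 = 1.35 × 10³ μg·h/mL.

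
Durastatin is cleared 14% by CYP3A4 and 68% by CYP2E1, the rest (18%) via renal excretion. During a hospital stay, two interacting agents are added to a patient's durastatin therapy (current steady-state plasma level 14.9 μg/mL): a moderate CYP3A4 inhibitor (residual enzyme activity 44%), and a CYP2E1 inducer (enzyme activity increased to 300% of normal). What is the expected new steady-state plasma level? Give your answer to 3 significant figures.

6.53 μg/mL

CYP3A4: 0.14 × 0.44 = 0.0616
CYP2E1: 0.68 × 3 = 2.04
Other: 0.18 (unchanged)
New clearance relative to baseline: 0.0616 + 2.04 + 0.18 = 2.2816.
Steady-state plasma level ∝ 1/CL: new value = 14.9 / 2.2816 = 6.53 μg/mL.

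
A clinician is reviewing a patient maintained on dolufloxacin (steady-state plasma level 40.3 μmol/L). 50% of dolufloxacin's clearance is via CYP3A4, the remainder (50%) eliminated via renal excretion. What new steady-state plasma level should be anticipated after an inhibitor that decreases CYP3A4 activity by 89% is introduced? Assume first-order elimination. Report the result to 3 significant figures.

72.6 μmol/L

The CYP3A4 pathway (50% of clearance) is reduced to 0.11× activity: 0.5 × 0.11 = 0.055.
The remaining 50% of clearance is unaffected.
CL_new/CL_old = 0.055 + 0.5 = 0.555.
Steady-state plasma level ∝ 1/CL, so new value = 40.3 / 0.555 = 72.6 μmol/L.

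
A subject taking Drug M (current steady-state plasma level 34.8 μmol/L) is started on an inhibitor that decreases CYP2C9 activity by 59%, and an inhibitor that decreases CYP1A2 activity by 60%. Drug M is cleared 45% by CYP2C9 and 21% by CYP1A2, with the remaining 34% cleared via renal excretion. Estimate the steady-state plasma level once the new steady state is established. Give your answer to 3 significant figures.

The CYP2C9 pathway (45% of clearance) is reduced to 0.41× activity: 0.45 × 0.41 = 0.1845.
The CYP1A2 pathway (21% of clearance) falls to 0.4× activity: 0.21 × 0.4 = 0.084.
The remaining 34% of clearance is unaffected.
Relative clearance = 0.1845 + 0.084 + 0.34 = 0.6085.
Dividing the baseline by the relative clearance: 34.8 / 0.6085 = 57.2 μmol/L.

57.2 μmol/L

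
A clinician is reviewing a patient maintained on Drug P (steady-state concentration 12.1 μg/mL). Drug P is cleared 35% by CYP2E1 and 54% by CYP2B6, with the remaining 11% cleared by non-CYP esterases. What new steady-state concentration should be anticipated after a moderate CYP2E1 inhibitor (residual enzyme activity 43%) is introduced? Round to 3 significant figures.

The CYP2E1 pathway (35% of clearance) falls to 0.43× activity: 0.35 × 0.43 = 0.1505.
CYP2B6 (54%) and the residual 11% are unaffected.
Relative clearance = 0.1505 + 0.54 + 0.11 = 0.8005.
With dosing unchanged, steady-state concentration scales as 1/CL: 12.1 / 0.8005 = 15.1 μg/mL.

15.1 μg/mL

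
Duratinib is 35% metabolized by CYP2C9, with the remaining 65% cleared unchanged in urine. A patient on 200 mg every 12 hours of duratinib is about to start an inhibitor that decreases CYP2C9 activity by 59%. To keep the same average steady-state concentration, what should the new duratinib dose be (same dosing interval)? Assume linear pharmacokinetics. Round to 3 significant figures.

159 mg

The CYP2C9 pathway (35% of clearance) is reduced to 0.41× activity: 0.35 × 0.41 = 0.1435.
Non-CYP routes (65%) are unchanged.
Relative clearance = 0.1435 + 0.65 = 0.7935.
Css,avg = (dose rate)/CL, so holding Css fixed requires dose ∝ CL: 200 × 0.7935 = 159 mg.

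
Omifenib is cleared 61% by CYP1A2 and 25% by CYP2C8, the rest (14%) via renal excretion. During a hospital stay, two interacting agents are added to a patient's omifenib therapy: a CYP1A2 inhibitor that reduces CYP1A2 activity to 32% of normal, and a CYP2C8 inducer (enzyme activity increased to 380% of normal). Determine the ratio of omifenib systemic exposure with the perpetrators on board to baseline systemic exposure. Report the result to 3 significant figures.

0.778

The CYP1A2 pathway (61% of clearance) is reduced to 0.32× activity: 0.61 × 0.32 = 0.1952.
The CYP2C8 pathway (25% of clearance) rises to 3.8× activity: 0.25 × 3.8 = 0.95.
The remaining 14% of clearance is unaffected.
New clearance relative to baseline: 0.1952 + 0.95 + 0.14 = 1.2852.
Net systemic exposure ratio = 1 / 1.2852 = 0.778.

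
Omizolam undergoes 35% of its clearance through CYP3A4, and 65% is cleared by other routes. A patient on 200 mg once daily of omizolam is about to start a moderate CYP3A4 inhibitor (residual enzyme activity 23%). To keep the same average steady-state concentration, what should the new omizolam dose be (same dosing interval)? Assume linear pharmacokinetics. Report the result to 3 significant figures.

146 mg

CYP3A4: 0.35 × 0.23 = 0.0805
Other: 0.65 (unchanged)
New clearance relative to baseline: 0.0805 + 0.65 = 0.7305.
Css,avg = (dose rate)/CL, so holding Css fixed requires dose ∝ CL: 200 × 0.7305 = 146 mg.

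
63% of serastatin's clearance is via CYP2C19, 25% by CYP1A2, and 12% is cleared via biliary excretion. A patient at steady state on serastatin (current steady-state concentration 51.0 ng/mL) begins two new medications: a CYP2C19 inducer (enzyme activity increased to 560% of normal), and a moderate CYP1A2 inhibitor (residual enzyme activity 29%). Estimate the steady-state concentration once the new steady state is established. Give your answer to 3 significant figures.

The CYP2C19 pathway (63% of clearance) is boosted to 5.6× activity: 0.63 × 5.6 = 3.528.
The CYP1A2 pathway (25% of clearance) is reduced to 0.29× activity: 0.25 × 0.29 = 0.0725.
The remaining 12% of clearance is unaffected.
CL_new/CL_old = 3.528 + 0.0725 + 0.12 = 3.7205.
New steady-state concentration = 51.0 / 3.7205 = 13.7 ng/mL (concentration scales inversely with clearance).

13.7 ng/mL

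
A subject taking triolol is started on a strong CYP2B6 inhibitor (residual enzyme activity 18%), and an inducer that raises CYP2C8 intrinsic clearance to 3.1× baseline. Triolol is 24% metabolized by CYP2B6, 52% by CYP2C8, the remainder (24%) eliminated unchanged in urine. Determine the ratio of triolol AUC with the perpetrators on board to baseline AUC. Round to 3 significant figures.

0.528

The CYP2B6 pathway (24% of clearance) is reduced to 0.18× activity: 0.24 × 0.18 = 0.0432.
The CYP2C8 pathway (52% of clearance) rises to 3.1× activity: 0.52 × 3.1 = 1.612.
Non-CYP routes (24%) are unchanged.
New clearance relative to baseline: 0.0432 + 1.612 + 0.24 = 1.8952.
Because AUC varies inversely with clearance, the combined effect is 1 / 1.8952 = 0.528.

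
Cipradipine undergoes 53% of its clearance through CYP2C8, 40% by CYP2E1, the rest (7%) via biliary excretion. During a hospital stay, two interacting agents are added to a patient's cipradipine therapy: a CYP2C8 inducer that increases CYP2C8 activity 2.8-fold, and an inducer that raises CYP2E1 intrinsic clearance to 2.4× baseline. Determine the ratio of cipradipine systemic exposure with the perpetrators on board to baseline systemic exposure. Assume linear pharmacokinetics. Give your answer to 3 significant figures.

CYP2C8: 0.53 × 2.8 = 1.484
CYP2E1: 0.4 × 2.4 = 0.96
Other: 0.07 (unchanged)
CL_new/CL_old = 1.484 + 0.96 + 0.07 = 2.514.
Because systemic exposure varies inversely with clearance, the combined effect is 1 / 2.514 = 0.398.

0.398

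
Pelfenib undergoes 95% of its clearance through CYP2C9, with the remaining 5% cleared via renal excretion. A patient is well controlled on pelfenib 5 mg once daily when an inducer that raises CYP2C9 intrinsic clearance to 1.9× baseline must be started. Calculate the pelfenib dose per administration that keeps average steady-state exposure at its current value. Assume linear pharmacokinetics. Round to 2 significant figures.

9.3 mg

CYP2C9: 0.95 × 1.9 = 1.805
Other: 0.05 (unchanged)
Relative clearance = 1.805 + 0.05 = 1.855.
Css,avg = (dose rate)/CL, so holding Css fixed requires dose ∝ CL: 5 × 1.855 = 9.3 mg.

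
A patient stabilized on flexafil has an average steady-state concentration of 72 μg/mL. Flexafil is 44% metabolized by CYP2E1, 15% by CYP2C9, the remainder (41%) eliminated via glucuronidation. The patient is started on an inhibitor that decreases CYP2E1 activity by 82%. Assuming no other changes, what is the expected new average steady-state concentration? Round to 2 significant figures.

The CYP2E1 pathway (44% of clearance) drops to 0.18× activity: 0.44 × 0.18 = 0.0792.
CYP2C9 (15%) and the residual 41% are unaffected.
New clearance relative to baseline: 0.0792 + 0.15 + 0.41 = 0.6392.
Average steady-state concentration ∝ 1/CL, so new value = 72 / 0.6392 = 1.1 × 10² μg/mL.

1.1 × 10² μg/mL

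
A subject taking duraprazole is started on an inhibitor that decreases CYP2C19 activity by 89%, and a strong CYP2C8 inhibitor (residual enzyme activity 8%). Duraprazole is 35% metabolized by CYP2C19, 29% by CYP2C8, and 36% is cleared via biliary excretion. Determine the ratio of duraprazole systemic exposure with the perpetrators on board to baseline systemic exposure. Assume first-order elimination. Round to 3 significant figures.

The CYP2C19 pathway (35% of clearance) is reduced to 0.11× activity: 0.35 × 0.11 = 0.0385.
The CYP2C8 pathway (29% of clearance) is reduced to 0.08× activity: 0.29 × 0.08 = 0.0232.
Non-CYP routes (36%) are unchanged.
Relative clearance = 0.0385 + 0.0232 + 0.36 = 0.4217.
Systemic exposure ∝ 1/CL: fold-change = 1 / 0.4217 = 2.37.

2.37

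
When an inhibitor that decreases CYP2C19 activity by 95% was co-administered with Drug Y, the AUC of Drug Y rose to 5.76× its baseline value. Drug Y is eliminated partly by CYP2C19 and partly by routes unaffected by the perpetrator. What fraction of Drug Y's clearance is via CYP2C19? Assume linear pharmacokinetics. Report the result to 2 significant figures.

0.87

CL'/CL = 1 / 5.76 = 0.1736
0.05·fm + (1 − fm) = 0.1736
fm = (0.1736 − 1) / (0.05 − 1) = 0.87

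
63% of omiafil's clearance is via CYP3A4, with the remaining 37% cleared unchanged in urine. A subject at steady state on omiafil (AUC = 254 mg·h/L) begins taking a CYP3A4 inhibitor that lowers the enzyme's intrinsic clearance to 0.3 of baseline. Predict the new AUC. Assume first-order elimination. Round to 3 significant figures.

454 mg·h/L

The CYP3A4 pathway (63% of clearance) is reduced to 0.3× activity: 0.63 × 0.3 = 0.189.
Non-CYP routes (37%) are unchanged.
New clearance relative to baseline: 0.189 + 0.37 = 0.559.
With dosing unchanged, AUC scales as 1/CL: 254 / 0.559 = 454 mg·h/L.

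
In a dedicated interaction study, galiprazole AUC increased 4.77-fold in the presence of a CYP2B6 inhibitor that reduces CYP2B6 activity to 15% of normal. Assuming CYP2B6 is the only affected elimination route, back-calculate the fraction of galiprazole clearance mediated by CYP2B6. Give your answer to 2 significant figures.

Let fm be the CYP2B6 fraction. New clearance relative to baseline = fm × 0.15 + (1 − fm).
AUC ratio = 1 / (new CL fraction), so new CL fraction = 1 / 4.77 = 0.2096.
fm × 0.15 + 1 − fm = 0.2096  ⇒  fm × (0.15 − 1) = −0.7904  ⇒  fm = 0.93.

0.93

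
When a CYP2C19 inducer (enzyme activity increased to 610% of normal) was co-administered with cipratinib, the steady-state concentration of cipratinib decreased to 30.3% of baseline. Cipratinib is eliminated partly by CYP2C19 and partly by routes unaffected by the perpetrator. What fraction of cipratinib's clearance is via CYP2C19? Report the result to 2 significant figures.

0.45

CL'/CL = 1 / 0.303 = 3.3
6.1·fm + (1 − fm) = 3.3
fm = (3.3 − 1) / (6.1 − 1) = 0.45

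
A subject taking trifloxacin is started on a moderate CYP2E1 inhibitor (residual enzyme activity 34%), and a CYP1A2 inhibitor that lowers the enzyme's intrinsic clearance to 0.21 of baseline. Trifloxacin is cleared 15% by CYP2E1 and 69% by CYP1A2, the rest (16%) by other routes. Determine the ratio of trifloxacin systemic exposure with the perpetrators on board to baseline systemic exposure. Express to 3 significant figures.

2.81

The CYP2E1 pathway (15% of clearance) is reduced to 0.34× activity: 0.15 × 0.34 = 0.051.
The CYP1A2 pathway (69% of clearance) drops to 0.21× activity: 0.69 × 0.21 = 0.1449.
Non-CYP routes (16%) are unchanged.
New clearance relative to baseline: 0.051 + 0.1449 + 0.16 = 0.3559.
Net systemic exposure ratio = 1 / 0.3559 = 2.81.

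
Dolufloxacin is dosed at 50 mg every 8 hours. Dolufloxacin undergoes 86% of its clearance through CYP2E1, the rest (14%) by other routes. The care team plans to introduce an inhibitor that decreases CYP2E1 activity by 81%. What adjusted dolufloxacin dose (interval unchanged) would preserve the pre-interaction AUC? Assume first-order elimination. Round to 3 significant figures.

The CYP2E1 pathway (86% of clearance) falls to 0.19× activity: 0.86 × 0.19 = 0.1634.
Non-CYP routes (14%) are unchanged.
New clearance relative to baseline: 0.1634 + 0.14 = 0.3034.
To maintain the same steady-state level, dose must scale with clearance: new dose = 50 × 0.3034 = 15.2 mg.

15.2 mg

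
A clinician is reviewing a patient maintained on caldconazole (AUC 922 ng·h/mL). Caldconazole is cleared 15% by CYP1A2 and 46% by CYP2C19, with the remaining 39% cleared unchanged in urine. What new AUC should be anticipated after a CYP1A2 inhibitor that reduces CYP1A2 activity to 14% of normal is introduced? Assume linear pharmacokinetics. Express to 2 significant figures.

1.1 × 10³ ng·h/mL

CYP1A2: 0.15 × 0.14 = 0.021
CYP2C19: 0.46 (unchanged)
Other: 0.39 (unchanged)
Relative clearance = 0.021 + 0.46 + 0.39 = 0.871.
With dosing unchanged, AUC scales as 1/CL: 922 / 0.871 = 1.1 × 10³ ng·h/mL.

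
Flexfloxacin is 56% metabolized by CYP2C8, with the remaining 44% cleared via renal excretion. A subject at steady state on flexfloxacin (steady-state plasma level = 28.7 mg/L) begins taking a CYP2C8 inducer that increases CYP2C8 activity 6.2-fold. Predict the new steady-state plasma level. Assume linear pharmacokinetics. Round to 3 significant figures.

7.34 mg/L

The CYP2C8 pathway (56% of clearance) increases to 6.2× activity: 0.56 × 6.2 = 3.472.
The remaining 44% of clearance is unaffected.
CL_new/CL_old = 3.472 + 0.44 = 3.912.
With dosing unchanged, steady-state plasma level scales as 1/CL: 28.7 / 3.912 = 7.34 mg/L.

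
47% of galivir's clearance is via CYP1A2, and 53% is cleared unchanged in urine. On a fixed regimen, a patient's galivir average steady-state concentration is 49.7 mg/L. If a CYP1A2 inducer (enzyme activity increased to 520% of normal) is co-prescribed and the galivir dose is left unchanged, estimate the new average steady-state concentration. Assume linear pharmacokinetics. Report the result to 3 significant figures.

The CYP1A2 pathway (47% of clearance) is boosted to 5.2× activity: 0.47 × 5.2 = 2.444.
Non-CYP routes (53%) are unchanged.
Relative clearance = 2.444 + 0.53 = 2.974.
New average steady-state concentration = baseline ÷ relative clearance = 49.7 / 2.974 = 16.7 mg/L.

16.7 mg/L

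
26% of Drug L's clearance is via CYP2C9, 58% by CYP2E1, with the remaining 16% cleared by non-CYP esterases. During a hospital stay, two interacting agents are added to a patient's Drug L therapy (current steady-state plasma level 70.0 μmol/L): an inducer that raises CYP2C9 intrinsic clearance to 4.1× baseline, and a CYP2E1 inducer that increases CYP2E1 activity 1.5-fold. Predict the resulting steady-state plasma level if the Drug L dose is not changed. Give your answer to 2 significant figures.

CYP2C9: 0.26 × 4.1 = 1.066
CYP2E1: 0.58 × 1.5 = 0.87
Other: 0.16 (unchanged)
New clearance relative to baseline: 1.066 + 0.87 + 0.16 = 2.096.
Dividing the baseline by the relative clearance: 70.0 / 2.096 = 33 μmol/L.

33 μmol/L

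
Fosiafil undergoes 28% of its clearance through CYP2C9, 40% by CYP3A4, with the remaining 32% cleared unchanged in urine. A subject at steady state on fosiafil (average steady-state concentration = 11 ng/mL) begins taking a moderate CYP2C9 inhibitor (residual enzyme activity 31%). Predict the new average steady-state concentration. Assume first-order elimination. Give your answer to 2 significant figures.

14 ng/mL

The CYP2C9 pathway (28% of clearance) drops to 0.31× activity: 0.28 × 0.31 = 0.0868.
CYP3A4 (40%) and the residual 32% are unaffected.
New clearance relative to baseline: 0.0868 + 0.4 + 0.32 = 0.8068.
New average steady-state concentration = baseline ÷ relative clearance = 11 / 0.8068 = 14 ng/mL.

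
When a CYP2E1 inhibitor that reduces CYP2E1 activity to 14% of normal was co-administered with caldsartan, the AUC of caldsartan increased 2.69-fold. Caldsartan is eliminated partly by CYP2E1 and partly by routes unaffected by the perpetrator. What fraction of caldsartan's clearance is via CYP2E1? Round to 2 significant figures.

Let x = fm,CYP2E1. Because AUC ∝ 1/CL, relative clearance fell to 1/2.69 = 0.3717.
Setting x·0.14 + (1 − x) = 0.3717 and solving: x = (0.3717 − 1)/(0.14 − 1) = 0.73.

0.73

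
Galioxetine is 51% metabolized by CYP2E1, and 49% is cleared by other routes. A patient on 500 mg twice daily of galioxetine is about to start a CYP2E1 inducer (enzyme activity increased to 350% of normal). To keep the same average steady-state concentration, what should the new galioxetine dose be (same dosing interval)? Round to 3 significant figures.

The CYP2E1 pathway (51% of clearance) is boosted to 3.5× activity: 0.51 × 3.5 = 1.785.
Non-CYP routes (49%) are unchanged.
Relative clearance = 1.785 + 0.49 = 2.275.
Css,avg = (dose rate)/CL, so holding Css fixed requires dose ∝ CL: 500 × 2.275 = 1.14 × 10³ mg.

1.14 × 10³ mg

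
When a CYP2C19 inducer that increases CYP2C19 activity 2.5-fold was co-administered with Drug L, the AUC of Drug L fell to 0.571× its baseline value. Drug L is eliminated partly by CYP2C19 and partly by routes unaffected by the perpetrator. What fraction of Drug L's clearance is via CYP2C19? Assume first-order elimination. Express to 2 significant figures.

CL'/CL = 1 / 0.571 = 1.751
2.5·fm + (1 − fm) = 1.751
fm = (1.751 − 1) / (2.5 − 1) = 0.50

0.50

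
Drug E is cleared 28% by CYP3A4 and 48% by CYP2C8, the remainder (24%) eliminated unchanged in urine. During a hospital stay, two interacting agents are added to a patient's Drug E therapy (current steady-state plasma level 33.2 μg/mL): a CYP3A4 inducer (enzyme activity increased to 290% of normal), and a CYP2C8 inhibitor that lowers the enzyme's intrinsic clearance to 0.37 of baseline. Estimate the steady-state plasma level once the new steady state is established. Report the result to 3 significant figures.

The CYP3A4 pathway (28% of clearance) increases to 2.9× activity: 0.28 × 2.9 = 0.812.
The CYP2C8 pathway (48% of clearance) is reduced to 0.37× activity: 0.48 × 0.37 = 0.1776.
Non-CYP routes (24%) are unchanged.
New clearance relative to baseline: 0.812 + 0.1776 + 0.24 = 1.2296.
Dividing the baseline by the relative clearance: 33.2 / 1.2296 = 27.0 μg/mL.

27.0 μg/mL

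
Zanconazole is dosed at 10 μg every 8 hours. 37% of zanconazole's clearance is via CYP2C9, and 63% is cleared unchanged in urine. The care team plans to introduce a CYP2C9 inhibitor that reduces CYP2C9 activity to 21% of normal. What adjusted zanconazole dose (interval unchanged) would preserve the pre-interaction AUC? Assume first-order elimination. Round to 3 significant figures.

The CYP2C9 pathway (37% of clearance) falls to 0.21× activity: 0.37 × 0.21 = 0.0777.
The remaining 63% of clearance is unaffected.
Relative clearance = 0.0777 + 0.63 = 0.7077.
Exposure is unchanged when dose changes in proportion to clearance. New dose = 10 μg × 0.7077 = 7.08 μg.

7.08 μg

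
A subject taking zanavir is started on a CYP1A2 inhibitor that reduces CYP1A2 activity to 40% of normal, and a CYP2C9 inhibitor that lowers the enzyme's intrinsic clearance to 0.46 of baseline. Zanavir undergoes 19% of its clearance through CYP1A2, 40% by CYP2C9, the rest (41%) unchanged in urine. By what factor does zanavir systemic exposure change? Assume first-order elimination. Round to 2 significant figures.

1.5

CYP1A2: 0.19 × 0.4 = 0.076
CYP2C9: 0.4 × 0.46 = 0.184
Other: 0.41 (unchanged)
New clearance relative to baseline: 0.076 + 0.184 + 0.41 = 0.67.
Systemic exposure ∝ 1/CL: fold-change = 1 / 0.67 = 1.5.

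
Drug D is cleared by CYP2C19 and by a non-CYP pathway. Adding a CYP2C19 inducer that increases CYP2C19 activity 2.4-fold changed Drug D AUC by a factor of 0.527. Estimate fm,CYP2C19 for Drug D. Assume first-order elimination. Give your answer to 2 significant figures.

0.64

Let x = fm,CYP2C19. Because AUC ∝ 1/CL, relative clearance rose to 1/0.527 = 1.898.
Setting x·2.4 + (1 − x) = 1.898 and solving: x = (1.898 − 1)/(2.4 − 1) = 0.64.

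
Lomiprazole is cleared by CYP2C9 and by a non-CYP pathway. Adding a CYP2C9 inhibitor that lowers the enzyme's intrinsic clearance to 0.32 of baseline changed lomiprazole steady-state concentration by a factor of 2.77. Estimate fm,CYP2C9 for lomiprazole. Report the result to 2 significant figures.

CL'/CL = 1 / 2.77 = 0.361
0.32·fm + (1 − fm) = 0.361
fm = (0.361 − 1) / (0.32 − 1) = 0.94

0.94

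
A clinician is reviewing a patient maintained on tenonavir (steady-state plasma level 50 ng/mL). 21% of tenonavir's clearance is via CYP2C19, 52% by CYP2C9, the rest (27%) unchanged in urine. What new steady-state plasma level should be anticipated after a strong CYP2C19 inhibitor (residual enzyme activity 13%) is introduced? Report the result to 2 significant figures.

The CYP2C19 pathway (21% of clearance) drops to 0.13× activity: 0.21 × 0.13 = 0.0273.
CYP2C9 (52%) and the residual 27% are unaffected.
New clearance relative to baseline: 0.0273 + 0.52 + 0.27 = 0.8173.
With dosing unchanged, steady-state plasma level scales as 1/CL: 50 / 0.8173 = 61 ng/mL.

61 ng/mL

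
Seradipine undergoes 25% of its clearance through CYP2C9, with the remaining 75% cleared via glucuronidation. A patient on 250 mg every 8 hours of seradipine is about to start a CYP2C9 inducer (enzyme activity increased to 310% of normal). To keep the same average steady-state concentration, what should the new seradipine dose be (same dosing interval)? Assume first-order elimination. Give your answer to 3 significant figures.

The CYP2C9 pathway (25% of clearance) increases to 3.1× activity: 0.25 × 3.1 = 0.775.
The remaining 75% of clearance is unaffected.
Relative clearance = 0.775 + 0.75 = 1.525.
Css,avg = (dose rate)/CL, so holding Css fixed requires dose ∝ CL: 250 × 1.525 = 381 mg.

381 mg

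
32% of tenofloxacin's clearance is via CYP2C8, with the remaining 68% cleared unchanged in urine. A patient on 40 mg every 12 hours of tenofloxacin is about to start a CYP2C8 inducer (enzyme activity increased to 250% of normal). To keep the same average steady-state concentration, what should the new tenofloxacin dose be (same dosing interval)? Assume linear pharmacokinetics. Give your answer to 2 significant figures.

CYP2C8: 0.32 × 2.5 = 0.8
Other: 0.68 (unchanged)
CL_new/CL_old = 0.8 + 0.68 = 1.48.
To maintain the same steady-state level, dose must scale with clearance: new dose = 40 × 1.48 = 59 mg.

59 mg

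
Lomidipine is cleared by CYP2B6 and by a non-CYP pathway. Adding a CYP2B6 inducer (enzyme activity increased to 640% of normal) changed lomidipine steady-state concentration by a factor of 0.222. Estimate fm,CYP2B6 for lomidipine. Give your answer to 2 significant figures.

CL'/CL = 1 / 0.222 = 4.505
6.4·fm + (1 − fm) = 4.505
fm = (4.505 − 1) / (6.4 − 1) = 0.65

0.65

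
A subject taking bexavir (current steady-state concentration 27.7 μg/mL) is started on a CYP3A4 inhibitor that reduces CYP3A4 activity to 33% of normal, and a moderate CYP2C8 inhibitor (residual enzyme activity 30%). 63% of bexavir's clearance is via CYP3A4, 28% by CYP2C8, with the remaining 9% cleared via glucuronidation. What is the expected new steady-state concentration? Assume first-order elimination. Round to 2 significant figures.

The CYP3A4 pathway (63% of clearance) falls to 0.33× activity: 0.63 × 0.33 = 0.2079.
The CYP2C8 pathway (28% of clearance) falls to 0.3× activity: 0.28 × 0.3 = 0.084.
Non-CYP routes (9%) are unchanged.
CL_new/CL_old = 0.2079 + 0.084 + 0.09 = 0.3819.
Steady-state concentration ∝ 1/CL: new value = 27.7 / 0.3819 = 73 μg/mL.

73 μg/mL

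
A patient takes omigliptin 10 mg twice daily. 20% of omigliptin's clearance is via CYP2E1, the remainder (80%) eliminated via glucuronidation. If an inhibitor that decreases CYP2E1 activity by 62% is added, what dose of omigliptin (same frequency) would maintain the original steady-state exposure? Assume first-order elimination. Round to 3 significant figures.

The CYP2E1 pathway (20% of clearance) drops to 0.38× activity: 0.2 × 0.38 = 0.076.
Non-CYP routes (80%) are unchanged.
CL_new/CL_old = 0.076 + 0.8 = 0.876.
Css,avg = (dose rate)/CL, so holding Css fixed requires dose ∝ CL: 10 × 0.876 = 8.76 mg.

8.76 mg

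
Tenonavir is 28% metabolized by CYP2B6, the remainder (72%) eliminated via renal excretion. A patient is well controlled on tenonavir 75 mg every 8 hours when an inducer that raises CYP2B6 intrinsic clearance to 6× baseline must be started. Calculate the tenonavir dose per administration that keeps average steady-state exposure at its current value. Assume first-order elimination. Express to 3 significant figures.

180 mg

CYP2B6: 0.28 × 6 = 1.68
Other: 0.72 (unchanged)
New clearance relative to baseline: 1.68 + 0.72 = 2.4.
To maintain the same steady-state level, dose must scale with clearance: new dose = 75 × 2.4 = 180 mg.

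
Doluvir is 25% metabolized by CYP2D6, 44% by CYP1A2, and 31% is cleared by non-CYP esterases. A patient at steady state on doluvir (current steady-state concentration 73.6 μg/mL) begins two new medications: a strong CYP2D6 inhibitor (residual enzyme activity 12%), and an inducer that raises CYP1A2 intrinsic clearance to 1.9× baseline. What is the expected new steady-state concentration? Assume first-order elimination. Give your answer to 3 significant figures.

The CYP2D6 pathway (25% of clearance) falls to 0.12× activity: 0.25 × 0.12 = 0.03.
The CYP1A2 pathway (44% of clearance) is boosted to 1.9× activity: 0.44 × 1.9 = 0.836.
The remaining 31% of clearance is unaffected.
CL_new/CL_old = 0.03 + 0.836 + 0.31 = 1.176.
Steady-state concentration ∝ 1/CL: new value = 73.6 / 1.176 = 62.6 μg/mL.

62.6 μg/mL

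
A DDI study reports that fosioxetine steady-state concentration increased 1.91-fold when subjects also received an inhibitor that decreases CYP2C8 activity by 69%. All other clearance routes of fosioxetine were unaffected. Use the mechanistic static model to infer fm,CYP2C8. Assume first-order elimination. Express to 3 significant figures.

0.690

CL'/CL = 1 / 1.91 = 0.5236
0.31·fm + (1 − fm) = 0.5236
fm = (0.5236 − 1) / (0.31 − 1) = 0.690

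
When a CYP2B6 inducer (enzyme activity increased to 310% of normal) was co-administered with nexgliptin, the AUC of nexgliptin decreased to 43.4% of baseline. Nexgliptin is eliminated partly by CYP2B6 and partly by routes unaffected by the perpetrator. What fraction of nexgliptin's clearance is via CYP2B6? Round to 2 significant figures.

Let fm be the CYP2B6 fraction. New clearance relative to baseline = fm × 3.1 + (1 − fm).
AUC ratio = 1 / (new CL fraction), so new CL fraction = 1 / 0.434 = 2.304.
fm × 3.1 + 1 − fm = 2.304  ⇒  fm × (3.1 − 1) = 1.304  ⇒  fm = 0.62.

0.62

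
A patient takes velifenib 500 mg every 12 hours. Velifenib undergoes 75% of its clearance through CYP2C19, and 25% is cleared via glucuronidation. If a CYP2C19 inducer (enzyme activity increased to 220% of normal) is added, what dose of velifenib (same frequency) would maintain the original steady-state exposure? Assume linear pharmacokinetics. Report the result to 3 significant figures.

950 mg

The CYP2C19 pathway (75% of clearance) increases to 2.2× activity: 0.75 × 2.2 = 1.65.
Non-CYP routes (25%) are unchanged.
CL_new/CL_old = 1.65 + 0.25 = 1.9.
Css,avg = (dose rate)/CL, so holding Css fixed requires dose ∝ CL: 500 × 1.9 = 950 mg.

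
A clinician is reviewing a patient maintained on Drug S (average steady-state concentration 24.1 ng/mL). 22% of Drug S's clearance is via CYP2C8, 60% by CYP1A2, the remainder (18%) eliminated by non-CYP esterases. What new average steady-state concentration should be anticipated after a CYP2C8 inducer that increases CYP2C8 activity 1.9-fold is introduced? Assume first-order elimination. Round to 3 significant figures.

20.1 ng/mL

The CYP2C8 pathway (22% of clearance) increases to 1.9× activity: 0.22 × 1.9 = 0.418.
CYP1A2 (60%) and the residual 18% are unaffected.
New clearance relative to baseline: 0.418 + 0.6 + 0.18 = 1.198.
With dosing unchanged, average steady-state concentration scales as 1/CL: 24.1 / 1.198 = 20.1 ng/mL.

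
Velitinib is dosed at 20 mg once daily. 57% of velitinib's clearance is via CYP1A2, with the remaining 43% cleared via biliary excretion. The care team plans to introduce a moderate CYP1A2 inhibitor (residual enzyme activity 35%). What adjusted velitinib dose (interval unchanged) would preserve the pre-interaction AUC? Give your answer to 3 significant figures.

The CYP1A2 pathway (57% of clearance) falls to 0.35× activity: 0.57 × 0.35 = 0.1995.
The remaining 43% of clearance is unaffected.
Relative clearance = 0.1995 + 0.43 = 0.6295.
Exposure is unchanged when dose changes in proportion to clearance. New dose = 20 mg × 0.6295 = 12.6 mg.

12.6 mg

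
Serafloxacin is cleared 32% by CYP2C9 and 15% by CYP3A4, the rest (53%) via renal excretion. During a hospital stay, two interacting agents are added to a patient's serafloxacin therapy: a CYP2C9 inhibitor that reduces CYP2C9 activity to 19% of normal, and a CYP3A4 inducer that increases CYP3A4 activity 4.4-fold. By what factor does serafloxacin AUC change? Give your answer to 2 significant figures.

0.80

The CYP2C9 pathway (32% of clearance) falls to 0.19× activity: 0.32 × 0.19 = 0.0608.
The CYP3A4 pathway (15% of clearance) is boosted to 4.4× activity: 0.15 × 4.4 = 0.66.
Non-CYP routes (53%) are unchanged.
New clearance relative to baseline: 0.0608 + 0.66 + 0.53 = 1.2508.
AUC ∝ 1/CL: fold-change = 1 / 1.2508 = 0.80.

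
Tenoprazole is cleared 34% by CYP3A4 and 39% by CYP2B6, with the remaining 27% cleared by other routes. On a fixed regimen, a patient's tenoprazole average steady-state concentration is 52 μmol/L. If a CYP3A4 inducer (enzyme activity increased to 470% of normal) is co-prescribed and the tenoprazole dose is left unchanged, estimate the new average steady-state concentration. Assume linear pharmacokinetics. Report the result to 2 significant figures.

23 μmol/L

The CYP3A4 pathway (34% of clearance) increases to 4.7× activity: 0.34 × 4.7 = 1.598.
CYP2B6 (39%) and the residual 27% are unaffected.
Relative clearance = 1.598 + 0.39 + 0.27 = 2.258.
New average steady-state concentration = baseline ÷ relative clearance = 52 / 2.258 = 23 μmol/L.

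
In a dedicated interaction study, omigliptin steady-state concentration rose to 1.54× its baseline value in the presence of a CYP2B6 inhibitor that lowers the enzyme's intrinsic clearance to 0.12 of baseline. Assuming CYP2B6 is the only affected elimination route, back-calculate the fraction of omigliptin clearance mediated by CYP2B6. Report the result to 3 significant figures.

Call the CYP2B6 fraction fm. After the interaction, CL_new/CL_old = fm × 0.12 + (1 − fm).
Steady-state concentration ratio = 1 / (new CL fraction), so new CL fraction = 1 / 1.54 = 0.6494.
fm × 0.12 + 1 − fm = 0.6494  ⇒  fm × (0.12 − 1) = −0.3506  ⇒  fm = 0.398.

0.398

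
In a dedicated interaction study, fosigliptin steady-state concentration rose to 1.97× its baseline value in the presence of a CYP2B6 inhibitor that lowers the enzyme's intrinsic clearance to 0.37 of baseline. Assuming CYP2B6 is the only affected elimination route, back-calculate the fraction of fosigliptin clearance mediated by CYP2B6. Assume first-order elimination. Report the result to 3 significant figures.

Call the CYP2B6 fraction fm. After the interaction, CL_new/CL_old = fm × 0.37 + (1 − fm).
Steady-state concentration ratio = 1 / (new CL fraction), so new CL fraction = 1 / 1.97 = 0.5076.
fm × 0.37 + 1 − fm = 0.5076  ⇒  fm × (0.37 − 1) = −0.4924  ⇒  fm = 0.782.

0.782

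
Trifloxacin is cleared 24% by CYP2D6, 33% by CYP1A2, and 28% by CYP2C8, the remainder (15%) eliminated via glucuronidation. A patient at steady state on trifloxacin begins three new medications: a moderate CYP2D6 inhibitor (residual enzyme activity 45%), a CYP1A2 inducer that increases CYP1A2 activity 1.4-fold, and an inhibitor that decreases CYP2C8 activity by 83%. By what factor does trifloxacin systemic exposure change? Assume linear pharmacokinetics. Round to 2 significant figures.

The CYP2D6 pathway (24% of clearance) is reduced to 0.45× activity: 0.24 × 0.45 = 0.108.
The CYP1A2 pathway (33% of clearance) rises to 1.4× activity: 0.33 × 1.4 = 0.462.
The CYP2C8 pathway (28% of clearance) falls to 0.17× activity: 0.28 × 0.17 = 0.0476.
Non-CYP routes (15%) are unchanged.
Relative clearance = 0.108 + 0.462 + 0.0476 + 0.15 = 0.7676.
Net systemic exposure ratio = 1 / 0.7676 = 1.3.

1.3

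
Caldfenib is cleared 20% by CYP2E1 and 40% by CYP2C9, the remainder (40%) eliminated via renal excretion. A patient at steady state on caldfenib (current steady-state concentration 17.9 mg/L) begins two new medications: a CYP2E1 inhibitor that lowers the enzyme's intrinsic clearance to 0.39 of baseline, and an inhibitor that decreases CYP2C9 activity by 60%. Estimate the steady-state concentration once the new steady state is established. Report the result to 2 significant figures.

28 mg/L

The CYP2E1 pathway (20% of clearance) drops to 0.39× activity: 0.2 × 0.39 = 0.078.
The CYP2C9 pathway (40% of clearance) drops to 0.4× activity: 0.4 × 0.4 = 0.16.
Non-CYP routes (40%) are unchanged.
New clearance relative to baseline: 0.078 + 0.16 + 0.4 = 0.638.
Steady-state concentration ∝ 1/CL: new value = 17.9 / 0.638 = 28 mg/L.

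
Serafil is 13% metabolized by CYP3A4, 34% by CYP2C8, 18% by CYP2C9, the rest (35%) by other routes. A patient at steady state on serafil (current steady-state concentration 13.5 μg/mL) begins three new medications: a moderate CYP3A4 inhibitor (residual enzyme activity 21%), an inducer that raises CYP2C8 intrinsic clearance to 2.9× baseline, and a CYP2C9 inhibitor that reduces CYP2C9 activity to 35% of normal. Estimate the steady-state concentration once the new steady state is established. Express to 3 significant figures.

9.47 μg/mL

CYP3A4: 0.13 × 0.21 = 0.0273
CYP2C8: 0.34 × 2.9 = 0.986
CYP2C9: 0.18 × 0.35 = 0.063
Other: 0.35 (unchanged)
Relative clearance = 0.0273 + 0.986 + 0.063 + 0.35 = 1.4263.
Dividing the baseline by the relative clearance: 13.5 / 1.4263 = 9.47 μg/mL.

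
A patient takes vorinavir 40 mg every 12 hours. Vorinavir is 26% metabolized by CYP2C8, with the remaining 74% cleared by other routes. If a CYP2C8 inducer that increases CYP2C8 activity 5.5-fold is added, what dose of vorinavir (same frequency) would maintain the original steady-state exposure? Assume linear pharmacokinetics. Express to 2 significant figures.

The CYP2C8 pathway (26% of clearance) increases to 5.5× activity: 0.26 × 5.5 = 1.43.
The remaining 74% of clearance is unaffected.
Relative clearance = 1.43 + 0.74 = 2.17.
Css,avg = (dose rate)/CL, so holding Css fixed requires dose ∝ CL: 40 × 2.17 = 87 mg.

87 mg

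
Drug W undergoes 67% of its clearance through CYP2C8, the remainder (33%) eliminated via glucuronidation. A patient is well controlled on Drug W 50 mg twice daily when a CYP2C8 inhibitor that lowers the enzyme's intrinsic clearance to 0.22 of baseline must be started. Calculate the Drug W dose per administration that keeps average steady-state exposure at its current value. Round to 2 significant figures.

24 mg

The CYP2C8 pathway (67% of clearance) falls to 0.22× activity: 0.67 × 0.22 = 0.1474.
The remaining 33% of clearance is unaffected.
Relative clearance = 0.1474 + 0.33 = 0.4774.
Css,avg = (dose rate)/CL, so holding Css fixed requires dose ∝ CL: 50 × 0.4774 = 24 mg.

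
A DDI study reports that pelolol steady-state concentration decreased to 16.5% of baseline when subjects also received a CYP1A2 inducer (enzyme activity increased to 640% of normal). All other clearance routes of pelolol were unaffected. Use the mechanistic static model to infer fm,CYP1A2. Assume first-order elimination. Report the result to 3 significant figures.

0.937

CL'/CL = 1 / 0.165 = 6.061
6.4·fm + (1 − fm) = 6.061
fm = (6.061 − 1) / (6.4 − 1) = 0.937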